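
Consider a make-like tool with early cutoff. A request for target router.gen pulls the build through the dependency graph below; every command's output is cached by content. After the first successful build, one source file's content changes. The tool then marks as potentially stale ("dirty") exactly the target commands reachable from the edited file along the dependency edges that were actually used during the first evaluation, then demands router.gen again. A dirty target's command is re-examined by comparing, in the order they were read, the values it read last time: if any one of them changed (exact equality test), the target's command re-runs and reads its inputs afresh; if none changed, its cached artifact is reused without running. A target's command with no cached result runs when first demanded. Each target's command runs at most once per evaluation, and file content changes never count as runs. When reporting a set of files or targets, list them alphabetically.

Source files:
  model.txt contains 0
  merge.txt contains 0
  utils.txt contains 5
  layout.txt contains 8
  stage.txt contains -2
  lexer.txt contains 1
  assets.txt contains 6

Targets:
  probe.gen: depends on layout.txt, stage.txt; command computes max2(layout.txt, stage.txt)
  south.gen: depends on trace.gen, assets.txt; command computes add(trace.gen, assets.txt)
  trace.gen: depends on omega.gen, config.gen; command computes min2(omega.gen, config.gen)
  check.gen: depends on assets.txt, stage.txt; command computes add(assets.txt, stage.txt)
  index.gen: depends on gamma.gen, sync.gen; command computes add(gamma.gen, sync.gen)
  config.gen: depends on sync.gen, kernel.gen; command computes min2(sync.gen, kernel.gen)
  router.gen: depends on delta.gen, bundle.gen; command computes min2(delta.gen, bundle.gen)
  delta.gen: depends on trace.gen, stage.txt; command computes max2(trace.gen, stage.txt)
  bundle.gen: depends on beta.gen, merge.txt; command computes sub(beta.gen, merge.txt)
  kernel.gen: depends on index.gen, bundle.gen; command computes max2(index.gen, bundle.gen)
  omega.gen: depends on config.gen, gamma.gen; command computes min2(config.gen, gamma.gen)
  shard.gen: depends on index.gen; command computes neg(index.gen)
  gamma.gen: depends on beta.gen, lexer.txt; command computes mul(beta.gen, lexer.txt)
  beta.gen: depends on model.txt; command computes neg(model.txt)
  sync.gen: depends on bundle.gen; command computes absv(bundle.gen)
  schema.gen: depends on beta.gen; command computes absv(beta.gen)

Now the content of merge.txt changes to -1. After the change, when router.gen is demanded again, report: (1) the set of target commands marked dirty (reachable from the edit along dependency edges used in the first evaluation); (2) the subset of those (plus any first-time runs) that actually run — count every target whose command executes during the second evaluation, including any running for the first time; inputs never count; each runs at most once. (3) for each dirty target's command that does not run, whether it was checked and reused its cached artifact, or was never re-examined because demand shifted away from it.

The edit dirties: bundle.gen, config.gen, delta.gen, index.gen, kernel.gen, omega.gen, router.gen, sync.gen, trace.gen.
8 target commands run: bundle.gen, config.gen, index.gen, kernel.gen, omega.gen, router.gen, sync.gen, trace.gen.
Cache hits after checking: delta.gen.
Note where the cutoff bites: delta.gen is checked, finds nothing changed, and keeps its cache.

First demand of the output computes:
  beta.gen = neg(0) = 0
  bundle.gen = sub(0, 0) = 0
  gamma.gen = mul(0, 1) = 0
  sync.gen = absv(0) = 0
  index.gen = add(0, 0) = 0
  kernel.gen = max2(0, 0) = 0
  config.gen = min2(0, 0) = 0
  omega.gen = min2(0, 0) = 0
  trace.gen = min2(0, 0) = 0
  delta.gen = max2(0, -2) = 0
  router.gen = min2(0, 0) = 0

After the edit, cleaning proceeds:
  bundle.gen: a read changed (merge.txt 0->-1) — executes, giving 1.
  sync.gen: a read changed (bundle.gen 0->1) — executes, giving 1.
  index.gen: a read changed (sync.gen 0->1) — executes, giving 1.
  kernel.gen: a read changed (index.gen 0->1; bundle.gen 0->1) — executes, giving 1.
  config.gen: a read changed (sync.gen 0->1; kernel.gen 0->1) — executes, giving 1.
  omega.gen: a read changed (config.gen 0->1) — executes, giving 0 — identical to its old value.
  trace.gen: a read changed (config.gen 0->1) — executes, giving 0 — identical to its old value.
  delta.gen: dirty, but its reads are unchanged (trace.gen unchanged, stage.txt unchanged); cached 0 stands.
  router.gen: a read changed (bundle.gen 0->1) — executes, giving 0 — identical to its old value.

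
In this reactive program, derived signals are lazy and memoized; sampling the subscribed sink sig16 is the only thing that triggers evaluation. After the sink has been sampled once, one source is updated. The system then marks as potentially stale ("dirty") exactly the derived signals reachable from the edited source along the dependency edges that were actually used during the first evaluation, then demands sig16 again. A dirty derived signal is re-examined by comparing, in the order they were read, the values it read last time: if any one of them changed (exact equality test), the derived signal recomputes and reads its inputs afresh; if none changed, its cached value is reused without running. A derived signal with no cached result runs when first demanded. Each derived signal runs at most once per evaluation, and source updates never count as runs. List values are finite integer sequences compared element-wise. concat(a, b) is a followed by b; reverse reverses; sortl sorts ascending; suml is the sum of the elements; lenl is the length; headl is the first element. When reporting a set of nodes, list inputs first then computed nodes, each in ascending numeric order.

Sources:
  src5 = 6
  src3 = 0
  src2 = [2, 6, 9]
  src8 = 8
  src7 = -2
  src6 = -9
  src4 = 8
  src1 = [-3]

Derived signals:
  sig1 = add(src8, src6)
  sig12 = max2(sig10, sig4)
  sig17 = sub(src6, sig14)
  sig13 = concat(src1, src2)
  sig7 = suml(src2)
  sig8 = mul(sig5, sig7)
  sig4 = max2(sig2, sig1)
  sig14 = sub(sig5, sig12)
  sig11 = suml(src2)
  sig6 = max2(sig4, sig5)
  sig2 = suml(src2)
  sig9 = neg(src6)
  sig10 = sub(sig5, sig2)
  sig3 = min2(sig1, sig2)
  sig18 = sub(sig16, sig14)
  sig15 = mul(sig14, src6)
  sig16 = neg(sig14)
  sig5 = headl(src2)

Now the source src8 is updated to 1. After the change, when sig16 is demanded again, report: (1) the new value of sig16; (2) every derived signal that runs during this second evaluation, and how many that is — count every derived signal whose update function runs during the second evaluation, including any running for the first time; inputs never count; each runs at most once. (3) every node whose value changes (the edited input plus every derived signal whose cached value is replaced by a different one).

Demanding sig16 again yields 15.
2 derived signals run: sig1, sig4.
The nodes whose values change: src8, sig1.
Note the absorption at sig4: it re-runs yet its value is the same, leaving the output's value untouched.

First demand of the output computes:
  sig1 = add(8, -9) = -1
  sig2 = suml([2, 6, 9]) = 17
  sig4 = max2(17, -1) = 17
  sig5 = headl([2, 6, 9]) = 2
  sig10 = sub(2, 17) = -15
  sig12 = max2(-15, 17) = 17
  sig14 = sub(2, 17) = -15
  sig16 = neg(-15) = 15

After the edit, cleaning proceeds:
  sig1: a read changed (src8 8->1) — executes, giving -8.
  sig4: a read changed (sig1 -1->-8) — executes, giving 17 — identical to its old value.
  sig12: dirty, but its reads are unchanged (sig10 unchanged, sig4 unchanged); cached 17 stands.
  sig14: dirty, but its reads are unchanged (sig5 unchanged, sig12 unchanged); cached -15 stands.
  sig16: dirty, but its reads are unchanged (sig14 unchanged); cached 15 stands.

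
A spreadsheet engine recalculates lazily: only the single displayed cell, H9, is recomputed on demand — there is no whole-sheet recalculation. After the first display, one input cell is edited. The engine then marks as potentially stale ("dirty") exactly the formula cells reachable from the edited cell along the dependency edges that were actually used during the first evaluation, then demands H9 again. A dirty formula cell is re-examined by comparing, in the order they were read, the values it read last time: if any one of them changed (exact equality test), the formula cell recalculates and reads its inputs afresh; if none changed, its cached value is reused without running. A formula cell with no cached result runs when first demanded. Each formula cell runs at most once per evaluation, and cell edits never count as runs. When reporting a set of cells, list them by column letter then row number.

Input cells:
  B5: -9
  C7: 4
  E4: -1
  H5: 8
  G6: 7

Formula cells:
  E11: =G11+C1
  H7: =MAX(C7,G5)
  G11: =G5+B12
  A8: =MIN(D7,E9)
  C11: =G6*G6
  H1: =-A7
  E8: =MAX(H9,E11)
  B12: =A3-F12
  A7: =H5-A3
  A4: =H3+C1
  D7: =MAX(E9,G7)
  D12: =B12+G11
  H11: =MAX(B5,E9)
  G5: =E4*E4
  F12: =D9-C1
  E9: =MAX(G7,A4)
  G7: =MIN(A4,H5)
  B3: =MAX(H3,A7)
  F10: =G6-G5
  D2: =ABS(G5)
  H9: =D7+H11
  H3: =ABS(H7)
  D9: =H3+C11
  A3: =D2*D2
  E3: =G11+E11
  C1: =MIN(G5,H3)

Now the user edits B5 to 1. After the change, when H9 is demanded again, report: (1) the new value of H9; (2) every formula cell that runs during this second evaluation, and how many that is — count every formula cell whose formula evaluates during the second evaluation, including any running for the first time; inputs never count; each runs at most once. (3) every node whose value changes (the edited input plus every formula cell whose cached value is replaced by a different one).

First evaluation (everything demanded from the output):
  G5 = -1 * -1 = 1
  H7 = MAX(4, 1) = 4
  H3 = ABS(4) = 4
  C1 = MIN(1, 4) = 1
  A4 = 4 + 1 = 5
  G7 = MIN(5, 8) = 5
  E9 = MAX(5, 5) = 5
  D7 = MAX(5, 5) = 5
  H11 = MAX(-9, 5) = 5
  H9 = 5 + 5 = 10

Propagation after the edit:
  H11: runs — B5 -9->1; result 5 (same value as before).
  H9: checked — values it read are unchanged (D7 unchanged, H11 unchanged); reused cached 10 without running.

Key observation: the change is absorbed at H11 — it re-runs but produces the same value, and the output's value is unchanged.

New value of H9: 10.
Formula cells that run: H11 — 1 in total.
Values that change: B5.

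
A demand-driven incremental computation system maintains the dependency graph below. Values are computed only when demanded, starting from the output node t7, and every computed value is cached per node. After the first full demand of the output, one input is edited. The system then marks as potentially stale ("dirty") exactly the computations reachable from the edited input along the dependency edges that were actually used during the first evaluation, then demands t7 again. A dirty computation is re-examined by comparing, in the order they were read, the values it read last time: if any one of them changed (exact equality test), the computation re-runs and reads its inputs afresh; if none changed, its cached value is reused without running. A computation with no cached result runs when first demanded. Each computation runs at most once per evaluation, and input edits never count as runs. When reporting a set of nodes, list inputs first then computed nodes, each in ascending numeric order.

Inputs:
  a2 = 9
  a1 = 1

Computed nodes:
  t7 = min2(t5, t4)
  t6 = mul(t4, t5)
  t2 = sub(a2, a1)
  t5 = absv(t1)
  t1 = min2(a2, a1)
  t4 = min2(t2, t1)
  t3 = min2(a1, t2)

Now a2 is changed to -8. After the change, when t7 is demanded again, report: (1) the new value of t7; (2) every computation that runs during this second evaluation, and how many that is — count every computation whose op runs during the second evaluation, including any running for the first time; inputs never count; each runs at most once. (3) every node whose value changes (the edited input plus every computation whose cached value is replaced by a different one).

New value of t7: -9.
Computations that run: t1, t2, t4, t5, t7 — 5 in total.
Values that change: a2, t1, t2, t4, t5, t7.

First evaluation (everything demanded from the output):
  t1 = min2(9, 1) = 1
  t2 = sub(9, 1) = 8
  t4 = min2(8, 1) = 1
  t5 = absv(1) = 1
  t7 = min2(1, 1) = 1

Propagation after the edit:
  t1: runs — a2 9->-8; result -8.
  t2: runs — a2 9->-8; result -9.
  t4: runs — t2 8->-9; t1 1->-8; result -9.
  t5: runs — t1 1->-8; result 8.
  t7: runs — t5 1->8; t4 1->-9; result -9.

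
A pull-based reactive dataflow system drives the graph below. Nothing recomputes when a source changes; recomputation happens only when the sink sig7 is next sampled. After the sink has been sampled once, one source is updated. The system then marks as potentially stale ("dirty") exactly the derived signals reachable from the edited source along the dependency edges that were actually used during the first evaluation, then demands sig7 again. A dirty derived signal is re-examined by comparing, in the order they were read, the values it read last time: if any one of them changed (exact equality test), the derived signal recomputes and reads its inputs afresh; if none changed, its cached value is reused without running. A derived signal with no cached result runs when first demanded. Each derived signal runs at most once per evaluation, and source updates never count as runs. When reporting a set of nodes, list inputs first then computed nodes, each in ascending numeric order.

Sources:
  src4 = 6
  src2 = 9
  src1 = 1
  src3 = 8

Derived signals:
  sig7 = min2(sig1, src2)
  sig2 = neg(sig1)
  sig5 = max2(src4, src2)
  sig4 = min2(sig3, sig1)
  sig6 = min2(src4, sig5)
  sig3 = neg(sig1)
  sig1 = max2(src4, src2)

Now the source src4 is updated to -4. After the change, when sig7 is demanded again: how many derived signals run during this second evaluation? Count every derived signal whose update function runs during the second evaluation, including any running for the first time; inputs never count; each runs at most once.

First evaluation (everything demanded from the output):
  sig1 = max2(6, 9) = 9
  sig7 = min2(9, 9) = 9

Propagation after the edit:
  sig1: runs — src4 6->-4; result 9 (same value as before).
  sig7: checked — values it read are unchanged (sig1 unchanged, src2 unchanged); reused cached 9 without running.

Key observation: the change is absorbed at sig1 — it re-runs but produces the same value, and the output's value is unchanged.

Derived signals that run: sig1 — 1 in total.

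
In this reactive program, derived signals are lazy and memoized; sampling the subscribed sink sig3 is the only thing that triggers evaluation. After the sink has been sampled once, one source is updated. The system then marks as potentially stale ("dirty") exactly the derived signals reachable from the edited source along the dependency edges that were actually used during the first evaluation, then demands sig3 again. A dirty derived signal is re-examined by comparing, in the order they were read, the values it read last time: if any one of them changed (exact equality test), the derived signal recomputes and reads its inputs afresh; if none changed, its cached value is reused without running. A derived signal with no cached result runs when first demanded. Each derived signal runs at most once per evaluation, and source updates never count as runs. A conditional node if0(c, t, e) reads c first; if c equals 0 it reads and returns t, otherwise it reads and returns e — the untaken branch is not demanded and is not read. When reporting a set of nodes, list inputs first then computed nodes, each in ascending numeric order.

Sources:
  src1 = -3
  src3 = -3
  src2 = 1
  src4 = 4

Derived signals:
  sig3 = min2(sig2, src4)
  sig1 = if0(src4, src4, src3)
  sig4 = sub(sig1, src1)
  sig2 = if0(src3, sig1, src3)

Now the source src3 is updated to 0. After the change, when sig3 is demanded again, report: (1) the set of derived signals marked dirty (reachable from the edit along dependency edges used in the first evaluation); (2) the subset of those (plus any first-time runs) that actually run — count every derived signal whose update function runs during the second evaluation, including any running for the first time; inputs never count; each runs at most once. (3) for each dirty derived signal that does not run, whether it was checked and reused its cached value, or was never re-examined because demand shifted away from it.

First demand of the output computes:
  sig2 = if0(src3=-3 -> else branch src3) = -3
  sig3 = min2(-3, 4) = -3

After the edit, cleaning proceeds:
  sig1: had never run; runs now, result 0.
  sig2: a read changed (src3 -3->0; src3 -3->0) — executes, giving 0.
  sig3: a read changed (sig2 -3->0) — executes, giving 0.

Note the branch switch — sig1 had no cache and runs now for the first time.

The edit dirties: sig2, sig3.
3 derived signals run: sig1, sig2, sig3.
No dirty derived signal escaped a run.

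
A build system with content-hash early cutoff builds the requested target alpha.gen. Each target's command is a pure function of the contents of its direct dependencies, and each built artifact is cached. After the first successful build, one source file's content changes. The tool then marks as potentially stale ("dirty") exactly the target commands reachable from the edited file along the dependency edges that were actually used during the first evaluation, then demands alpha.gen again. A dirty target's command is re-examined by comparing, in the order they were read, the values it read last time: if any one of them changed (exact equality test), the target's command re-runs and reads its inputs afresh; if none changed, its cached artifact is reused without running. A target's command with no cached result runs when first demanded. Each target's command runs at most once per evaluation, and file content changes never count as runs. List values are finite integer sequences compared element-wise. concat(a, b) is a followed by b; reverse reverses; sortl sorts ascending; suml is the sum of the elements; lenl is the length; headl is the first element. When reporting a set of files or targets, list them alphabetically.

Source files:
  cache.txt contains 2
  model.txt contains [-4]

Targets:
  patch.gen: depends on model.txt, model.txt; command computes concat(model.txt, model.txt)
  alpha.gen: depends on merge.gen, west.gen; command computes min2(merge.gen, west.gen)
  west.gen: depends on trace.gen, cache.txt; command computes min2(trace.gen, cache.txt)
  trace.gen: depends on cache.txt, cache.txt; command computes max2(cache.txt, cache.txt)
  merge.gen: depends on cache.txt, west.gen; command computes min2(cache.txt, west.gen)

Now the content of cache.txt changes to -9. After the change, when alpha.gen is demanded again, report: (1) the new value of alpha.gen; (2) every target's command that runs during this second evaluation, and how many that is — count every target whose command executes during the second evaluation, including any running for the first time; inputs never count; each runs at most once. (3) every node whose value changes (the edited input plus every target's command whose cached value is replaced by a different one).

New value of alpha.gen: -9.
Target commands that run: alpha.gen, merge.gen, trace.gen, west.gen — 4 in total.
Values that change: alpha.gen, cache.txt, merge.gen, trace.gen, west.gen.

First evaluation (everything demanded from the output):
  trace.gen = max2(2, 2) = 2
  west.gen = min2(2, 2) = 2
  merge.gen = min2(2, 2) = 2
  alpha.gen = min2(2, 2) = 2

Propagation after the edit:
  trace.gen: runs — cache.txt 2->-9; cache.txt 2->-9; result -9.
  west.gen: runs — trace.gen 2->-9; cache.txt 2->-9; result -9.
  merge.gen: runs — cache.txt 2->-9; west.gen 2->-9; result -9.
  alpha.gen: runs — merge.gen 2->-9; west.gen 2->-9; result -9.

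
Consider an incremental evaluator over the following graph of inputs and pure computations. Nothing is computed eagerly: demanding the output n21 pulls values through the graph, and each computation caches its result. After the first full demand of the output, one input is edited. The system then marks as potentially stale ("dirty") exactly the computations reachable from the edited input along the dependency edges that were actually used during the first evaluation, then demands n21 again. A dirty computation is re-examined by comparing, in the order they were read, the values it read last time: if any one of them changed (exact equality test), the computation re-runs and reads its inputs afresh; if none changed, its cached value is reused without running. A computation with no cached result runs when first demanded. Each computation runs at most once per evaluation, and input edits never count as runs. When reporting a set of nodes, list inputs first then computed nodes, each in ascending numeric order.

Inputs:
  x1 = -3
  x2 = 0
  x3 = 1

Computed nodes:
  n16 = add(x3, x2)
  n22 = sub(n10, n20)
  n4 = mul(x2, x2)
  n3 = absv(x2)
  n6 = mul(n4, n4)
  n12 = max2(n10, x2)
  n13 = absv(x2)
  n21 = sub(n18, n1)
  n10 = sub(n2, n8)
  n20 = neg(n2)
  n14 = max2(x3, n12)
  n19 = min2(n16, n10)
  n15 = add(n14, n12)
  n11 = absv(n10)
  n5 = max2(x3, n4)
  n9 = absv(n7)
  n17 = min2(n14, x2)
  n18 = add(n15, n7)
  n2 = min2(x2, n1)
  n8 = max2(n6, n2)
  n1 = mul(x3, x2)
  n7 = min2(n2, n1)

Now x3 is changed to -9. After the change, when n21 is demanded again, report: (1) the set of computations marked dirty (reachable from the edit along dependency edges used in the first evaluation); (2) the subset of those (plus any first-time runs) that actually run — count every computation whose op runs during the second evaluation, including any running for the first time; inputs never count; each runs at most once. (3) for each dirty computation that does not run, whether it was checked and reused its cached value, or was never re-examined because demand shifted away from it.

Initial pass — values computed on the first demand:
  n1 = mul(1, 0) = 0
  n2 = min2(0, 0) = 0
  n4 = mul(0, 0) = 0
  n6 = mul(0, 0) = 0
  n7 = min2(0, 0) = 0
  n8 = max2(0, 0) = 0
  n10 = sub(0, 0) = 0
  n12 = max2(0, 0) = 0
  n14 = max2(1, 0) = 1
  n15 = add(1, 0) = 1
  n18 = add(1, 0) = 1
  n21 = sub(1, 0) = 1

Second demand — change propagation:
  n1: re-runs because x3 1->-9; new result 0 (unchanged).
  n2: re-examined; everything it read last time is the same (x2 unchanged, n1 unchanged) — cache 0 kept, no run.
  n7: re-examined; everything it read last time is the same (n2 unchanged, n1 unchanged) — cache 0 kept, no run.
  n8: re-examined; everything it read last time is the same (n6 unchanged, n2 unchanged) — cache 0 kept, no run.
  n10: re-examined; everything it read last time is the same (n2 unchanged, n8 unchanged) — cache 0 kept, no run.
  n12: re-examined; everything it read last time is the same (n10 unchanged, x2 unchanged) — cache 0 kept, no run.
  n14: re-runs because x3 1->-9; new result 0.
  n15: re-runs because n14 1->0; new result 0.
  n18: re-runs because n15 1->0; new result 0.
  n21: re-runs because n18 1->0; new result 0.

The important point: at n2 every value read last time is unchanged, so the dirty flag clears without a run.

Dirty set: n1, n2, n7, n8, n10, n12, n14, n15, n18, n21.
Run set: n1, n14, n15, n18, n21 (5 run).
Re-examined without running (cache reused): n2, n7, n8, n10, n12.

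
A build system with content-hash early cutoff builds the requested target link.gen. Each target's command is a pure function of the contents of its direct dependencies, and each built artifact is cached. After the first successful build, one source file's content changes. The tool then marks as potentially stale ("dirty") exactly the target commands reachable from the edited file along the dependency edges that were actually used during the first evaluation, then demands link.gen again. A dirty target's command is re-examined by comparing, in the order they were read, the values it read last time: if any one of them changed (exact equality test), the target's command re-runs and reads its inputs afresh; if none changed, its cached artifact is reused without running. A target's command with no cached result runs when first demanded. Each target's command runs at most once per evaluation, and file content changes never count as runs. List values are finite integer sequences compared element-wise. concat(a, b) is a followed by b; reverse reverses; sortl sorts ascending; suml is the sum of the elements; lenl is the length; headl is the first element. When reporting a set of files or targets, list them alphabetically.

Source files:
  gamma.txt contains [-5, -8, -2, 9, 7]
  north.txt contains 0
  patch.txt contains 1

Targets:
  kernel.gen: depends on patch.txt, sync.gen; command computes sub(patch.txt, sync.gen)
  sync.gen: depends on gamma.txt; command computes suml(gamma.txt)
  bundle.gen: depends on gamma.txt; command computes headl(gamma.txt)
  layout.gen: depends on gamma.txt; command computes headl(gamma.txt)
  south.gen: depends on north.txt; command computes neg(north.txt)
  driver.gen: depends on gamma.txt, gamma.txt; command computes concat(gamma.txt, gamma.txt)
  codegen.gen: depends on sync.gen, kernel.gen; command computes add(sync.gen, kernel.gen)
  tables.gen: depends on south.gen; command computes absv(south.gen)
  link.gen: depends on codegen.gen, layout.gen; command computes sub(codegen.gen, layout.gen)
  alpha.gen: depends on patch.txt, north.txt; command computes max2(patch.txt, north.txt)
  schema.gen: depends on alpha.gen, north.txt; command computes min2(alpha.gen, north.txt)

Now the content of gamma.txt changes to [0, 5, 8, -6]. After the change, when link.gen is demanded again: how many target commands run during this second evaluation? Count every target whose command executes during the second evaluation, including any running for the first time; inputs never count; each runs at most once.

Target commands that run: codegen.gen, kernel.gen, layout.gen, link.gen, sync.gen — 5 in total.

First evaluation (everything demanded from the output):
  layout.gen = headl([-5, -8, -2, 9, 7]) = -5
  sync.gen = suml([-5, -8, -2, 9, 7]) = 1
  kernel.gen = sub(1, 1) = 0
  codegen.gen = add(1, 0) = 1
  link.gen = sub(1, -5) = 6

Propagation after the edit:
  layout.gen: runs — gamma.txt [-5, -8, -2, 9, 7]->[0, 5, 8, -6]; result 0.
  sync.gen: runs — gamma.txt [-5, -8, -2, 9, 7]->[0, 5, 8, -6]; result 7.
  kernel.gen: runs — sync.gen 1->7; result -6.
  codegen.gen: runs — sync.gen 1->7; kernel.gen 0->-6; result 1 (same value as before).
  link.gen: runs — layout.gen -5->0; result 1.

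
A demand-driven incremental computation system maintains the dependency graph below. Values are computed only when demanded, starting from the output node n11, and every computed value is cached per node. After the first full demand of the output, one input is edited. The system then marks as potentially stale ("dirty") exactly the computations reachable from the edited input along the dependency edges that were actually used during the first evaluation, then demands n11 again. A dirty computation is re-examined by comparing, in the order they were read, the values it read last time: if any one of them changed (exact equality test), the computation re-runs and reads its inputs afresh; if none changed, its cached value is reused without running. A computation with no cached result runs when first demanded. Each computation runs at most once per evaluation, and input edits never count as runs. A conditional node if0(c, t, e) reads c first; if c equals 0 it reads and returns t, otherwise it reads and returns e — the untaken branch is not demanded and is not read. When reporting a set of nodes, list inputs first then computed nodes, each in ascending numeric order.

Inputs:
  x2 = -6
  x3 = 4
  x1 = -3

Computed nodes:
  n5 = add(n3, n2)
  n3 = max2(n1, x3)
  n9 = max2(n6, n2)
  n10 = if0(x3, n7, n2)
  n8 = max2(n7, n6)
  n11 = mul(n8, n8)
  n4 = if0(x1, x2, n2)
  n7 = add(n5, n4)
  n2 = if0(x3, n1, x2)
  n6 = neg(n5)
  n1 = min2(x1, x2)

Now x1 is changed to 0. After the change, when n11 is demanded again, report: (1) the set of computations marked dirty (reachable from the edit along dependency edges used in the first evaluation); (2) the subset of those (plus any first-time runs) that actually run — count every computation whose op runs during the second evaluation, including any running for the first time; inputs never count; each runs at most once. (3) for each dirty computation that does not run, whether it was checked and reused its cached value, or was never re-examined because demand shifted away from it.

Marked dirty: n1, n3, n4, n5, n6, n7, n8, n11.
Computations that run: n1, n4 — 2 in total.
Checked but reused from cache: n3, n5, n6, n7, n8, n11.
Key observation: the cutoff stops propagation at n3 — its inputs' values are unchanged, so it reuses its cache.

First evaluation (everything demanded from the output):
  n1 = min2(-3, -6) = -6
  n2 = if0(x3=4 -> else branch x2) = -6
  n3 = max2(-6, 4) = 4
  n4 = if0(x1=-3 -> else branch n2) = -6
  n5 = add(4, -6) = -2
  n6 = neg(-2) = 2
  n7 = add(-2, -6) = -8
  n8 = max2(-8, 2) = 2
  n11 = mul(2, 2) = 4

Propagation after the edit:
  n1: runs — x1 -3->0; result -6 (same value as before).
  n3: checked — values it read are unchanged (n1 unchanged, x3 unchanged); reused cached 4 without running.
  n4: runs — x1 -3->0; result -6 (same value as before).
  n5: checked — values it read are unchanged (n3 unchanged, n2 unchanged); reused cached -2 without running.
  n6: checked — values it read are unchanged (n5 unchanged); reused cached 2 without running.
  n7: checked — values it read are unchanged (n5 unchanged, n4 unchanged); reused cached -8 without running.
  n8: checked — values it read are unchanged (n7 unchanged, n6 unchanged); reused cached 2 without running.
  n11: checked — values it read are unchanged (n8 unchanged, n8 unchanged); reused cached 4 without running.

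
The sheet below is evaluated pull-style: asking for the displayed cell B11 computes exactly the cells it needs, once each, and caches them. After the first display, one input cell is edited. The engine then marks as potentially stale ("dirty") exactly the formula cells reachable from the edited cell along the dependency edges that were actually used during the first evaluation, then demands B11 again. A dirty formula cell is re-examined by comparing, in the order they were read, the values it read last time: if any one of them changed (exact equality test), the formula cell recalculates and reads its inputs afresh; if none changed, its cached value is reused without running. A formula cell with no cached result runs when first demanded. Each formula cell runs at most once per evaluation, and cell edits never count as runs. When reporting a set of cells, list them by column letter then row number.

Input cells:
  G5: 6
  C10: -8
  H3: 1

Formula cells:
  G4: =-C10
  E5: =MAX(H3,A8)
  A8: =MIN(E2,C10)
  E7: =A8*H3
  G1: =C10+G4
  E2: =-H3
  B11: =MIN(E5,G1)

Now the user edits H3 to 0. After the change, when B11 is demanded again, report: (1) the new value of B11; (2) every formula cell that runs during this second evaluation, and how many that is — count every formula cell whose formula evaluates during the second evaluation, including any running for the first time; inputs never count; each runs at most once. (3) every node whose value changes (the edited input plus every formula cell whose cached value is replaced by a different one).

First demand of the output computes:
  E2 = -(1) = -1
  A8 = MIN(-1, -8) = -8
  E5 = MAX(1, -8) = 1
  G4 = -(-8) = 8
  G1 = -8 + 8 = 0
  B11 = MIN(1, 0) = 0

After the edit, cleaning proceeds:
  E2: a read changed (H3 1->0) — executes, giving 0.
  A8: a read changed (E2 -1->0) — executes, giving -8 — identical to its old value.
  E5: a read changed (H3 1->0) — executes, giving 0.
  B11: a read changed (E5 1->0) — executes, giving 0 — identical to its old value.

Demanding B11 again yields 0.
4 formula cells run: A8, B11, E2, E5.
The nodes whose values change: E2, E5, H3.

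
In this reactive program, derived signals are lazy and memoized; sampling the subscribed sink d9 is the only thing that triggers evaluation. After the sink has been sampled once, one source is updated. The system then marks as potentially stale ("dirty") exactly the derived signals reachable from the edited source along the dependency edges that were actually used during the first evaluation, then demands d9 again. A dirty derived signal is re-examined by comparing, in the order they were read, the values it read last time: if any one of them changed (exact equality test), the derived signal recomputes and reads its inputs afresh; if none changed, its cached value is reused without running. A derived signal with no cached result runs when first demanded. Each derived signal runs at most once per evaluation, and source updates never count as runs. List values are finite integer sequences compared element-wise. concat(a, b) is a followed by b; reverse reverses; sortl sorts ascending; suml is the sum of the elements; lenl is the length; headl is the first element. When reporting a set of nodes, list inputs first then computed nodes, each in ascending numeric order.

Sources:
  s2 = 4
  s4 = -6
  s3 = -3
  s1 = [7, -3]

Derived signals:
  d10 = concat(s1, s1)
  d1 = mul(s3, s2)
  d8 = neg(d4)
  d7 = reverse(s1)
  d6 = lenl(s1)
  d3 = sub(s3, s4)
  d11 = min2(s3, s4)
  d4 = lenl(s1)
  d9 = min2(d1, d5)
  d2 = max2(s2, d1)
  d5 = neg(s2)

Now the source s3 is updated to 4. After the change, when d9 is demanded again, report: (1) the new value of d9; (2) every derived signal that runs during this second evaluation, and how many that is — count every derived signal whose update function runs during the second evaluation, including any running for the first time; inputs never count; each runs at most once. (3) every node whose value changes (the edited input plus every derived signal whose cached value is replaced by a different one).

Demanding d9 again yields -4.
2 derived signals run: d1, d9.
The nodes whose values change: s3, d1, d9.

First demand of the output computes:
  d1 = mul(-3, 4) = -12
  d5 = neg(4) = -4
  d9 = min2(-12, -4) = -12

After the edit, cleaning proceeds:
  d1: a read changed (s3 -3->4) — executes, giving 16.
  d9: a read changed (d1 -12->16) — executes, giving -4.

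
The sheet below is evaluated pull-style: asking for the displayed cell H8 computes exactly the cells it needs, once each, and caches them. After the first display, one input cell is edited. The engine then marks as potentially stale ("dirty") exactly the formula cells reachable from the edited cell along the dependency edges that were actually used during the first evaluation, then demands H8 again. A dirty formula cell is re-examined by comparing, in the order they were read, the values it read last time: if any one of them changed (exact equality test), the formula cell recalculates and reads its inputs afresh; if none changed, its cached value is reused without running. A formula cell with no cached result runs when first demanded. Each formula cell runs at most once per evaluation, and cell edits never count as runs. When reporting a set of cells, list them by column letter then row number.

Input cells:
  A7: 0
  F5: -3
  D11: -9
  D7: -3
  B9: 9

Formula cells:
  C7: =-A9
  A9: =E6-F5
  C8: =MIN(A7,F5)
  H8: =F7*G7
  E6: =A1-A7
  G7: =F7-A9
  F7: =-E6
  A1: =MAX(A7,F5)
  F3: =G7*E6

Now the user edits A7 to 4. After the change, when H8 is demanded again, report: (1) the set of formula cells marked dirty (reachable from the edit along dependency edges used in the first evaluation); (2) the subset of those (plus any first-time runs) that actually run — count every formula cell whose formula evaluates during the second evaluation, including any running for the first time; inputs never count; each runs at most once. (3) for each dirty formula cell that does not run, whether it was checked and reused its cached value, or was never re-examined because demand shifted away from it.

First demand of the output computes:
  A1 = MAX(0, -3) = 0
  E6 = 0 - 0 = 0
  A9 = 0 - -3 = 3
  F7 = -(0) = 0
  G7 = 0 - 3 = -3
  H8 = 0 * -3 = 0

After the edit, cleaning proceeds:
  A1: a read changed (A7 0->4) — executes, giving 4.
  E6: a read changed (A1 0->4; A7 0->4) — executes, giving 0 — identical to its old value.
  A9: dirty, but its reads are unchanged (E6 unchanged, F5 unchanged); cached 3 stands.
  F7: dirty, but its reads are unchanged (E6 unchanged); cached 0 stands.
  G7: dirty, but its reads are unchanged (F7 unchanged, A9 unchanged); cached -3 stands.
  H8: dirty, but its reads are unchanged (F7 unchanged, G7 unchanged); cached 0 stands.

Note the absorption at E6: it re-runs yet its value is the same, leaving the output's value untouched.

The edit dirties: A1, A9, E6, F7, G7, H8.
2 formula cells run: A1, E6.
Cache hits after checking: A9, F7, G7, H8.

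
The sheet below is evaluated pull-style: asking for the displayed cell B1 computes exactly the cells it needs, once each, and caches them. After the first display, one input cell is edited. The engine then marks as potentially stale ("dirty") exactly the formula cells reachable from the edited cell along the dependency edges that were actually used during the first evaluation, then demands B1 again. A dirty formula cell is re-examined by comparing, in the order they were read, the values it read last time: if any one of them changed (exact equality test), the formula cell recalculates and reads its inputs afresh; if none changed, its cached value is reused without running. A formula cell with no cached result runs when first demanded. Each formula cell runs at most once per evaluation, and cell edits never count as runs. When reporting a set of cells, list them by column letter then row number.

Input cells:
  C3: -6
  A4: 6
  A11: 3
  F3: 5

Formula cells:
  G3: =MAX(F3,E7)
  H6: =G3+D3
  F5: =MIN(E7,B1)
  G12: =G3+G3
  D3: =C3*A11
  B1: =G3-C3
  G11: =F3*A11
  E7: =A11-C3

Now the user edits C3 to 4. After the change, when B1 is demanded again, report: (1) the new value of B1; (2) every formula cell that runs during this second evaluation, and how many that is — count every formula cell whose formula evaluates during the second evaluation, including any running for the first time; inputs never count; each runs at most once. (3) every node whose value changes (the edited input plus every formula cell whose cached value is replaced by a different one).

First demand of the output computes:
  E7 = 3 - -6 = 9
  G3 = MAX(5, 9) = 9
  B1 = 9 - -6 = 15

After the edit, cleaning proceeds:
  E7: a read changed (C3 -6->4) — executes, giving -1.
  G3: a read changed (E7 9->-1) — executes, giving 5.
  B1: a read changed (G3 9->5; C3 -6->4) — executes, giving 1.

Demanding B1 again yields 1.
3 formula cells run: B1, E7, G3.
The nodes whose values change: B1, C3, E7, G3.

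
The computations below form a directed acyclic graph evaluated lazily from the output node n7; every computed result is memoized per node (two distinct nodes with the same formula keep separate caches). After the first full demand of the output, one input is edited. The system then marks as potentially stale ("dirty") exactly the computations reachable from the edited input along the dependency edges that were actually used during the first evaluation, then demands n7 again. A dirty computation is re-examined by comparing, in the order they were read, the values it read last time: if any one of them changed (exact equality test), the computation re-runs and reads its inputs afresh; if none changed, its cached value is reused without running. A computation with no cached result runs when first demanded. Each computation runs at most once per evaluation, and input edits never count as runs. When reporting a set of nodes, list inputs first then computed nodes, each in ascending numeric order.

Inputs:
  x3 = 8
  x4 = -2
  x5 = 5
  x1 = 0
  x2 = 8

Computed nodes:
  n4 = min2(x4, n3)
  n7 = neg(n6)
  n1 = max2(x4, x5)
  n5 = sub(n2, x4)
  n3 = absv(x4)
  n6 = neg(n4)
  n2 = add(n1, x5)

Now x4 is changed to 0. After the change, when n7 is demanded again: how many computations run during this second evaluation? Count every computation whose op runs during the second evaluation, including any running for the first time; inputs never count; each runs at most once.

First demand of the output computes:
  n3 = absv(-2) = 2
  n4 = min2(-2, 2) = -2
  n6 = neg(-2) = 2
  n7 = neg(2) = -2

After the edit, cleaning proceeds:
  n3: a read changed (x4 -2->0) — executes, giving 0.
  n4: a read changed (x4 -2->0; n3 2->0) — executes, giving 0.
  n6: a read changed (n4 -2->0) — executes, giving 0.
  n7: a read changed (n6 2->0) — executes, giving 0.

4 computations run: n3, n4, n6, n7.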